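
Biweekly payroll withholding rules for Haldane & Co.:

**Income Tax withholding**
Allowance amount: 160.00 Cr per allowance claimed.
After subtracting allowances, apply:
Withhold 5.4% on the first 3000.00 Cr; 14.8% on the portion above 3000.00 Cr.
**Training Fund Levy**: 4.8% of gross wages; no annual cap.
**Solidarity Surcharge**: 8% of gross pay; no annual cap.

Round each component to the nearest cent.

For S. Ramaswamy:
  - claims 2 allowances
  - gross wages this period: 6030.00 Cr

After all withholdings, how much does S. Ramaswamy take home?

Income Tax: taxable = 6030.00 Cr − 2×160.00 Cr = 5710.00 Cr
  162.00 Cr + 14.8% × (5710.00 Cr − 3000.00 Cr) = 162.00 Cr + 14.8% × 2710.00 Cr = 563.08 Cr
Training Fund Levy: 4.8% × 6030.00 Cr = 289.44 Cr
Solidarity Surcharge: 8% × 6030.00 Cr = 482.40 Cr
Total withheld: 563.08 Cr + 289.44 Cr + 482.40 Cr = 1334.92 Cr
Net pay: 6030.00 Cr − 1334.92 Cr = 4695.08 Cr

4695.08 Cr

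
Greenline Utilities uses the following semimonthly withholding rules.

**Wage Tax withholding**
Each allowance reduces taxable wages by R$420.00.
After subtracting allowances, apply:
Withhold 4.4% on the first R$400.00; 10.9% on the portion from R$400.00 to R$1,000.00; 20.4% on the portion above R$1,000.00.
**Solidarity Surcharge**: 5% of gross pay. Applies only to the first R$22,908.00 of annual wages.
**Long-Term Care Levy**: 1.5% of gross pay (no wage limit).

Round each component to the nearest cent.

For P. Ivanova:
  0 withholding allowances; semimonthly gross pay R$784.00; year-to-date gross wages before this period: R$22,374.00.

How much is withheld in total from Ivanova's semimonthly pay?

Wage Tax: taxable = R$784.00
  R$17.60 + 10.9% × (R$784.00 − R$400.00) = R$17.60 + 10.9% × R$384.00 = R$59.46
Solidarity Surcharge: cap R$22,908.00 − YTD R$22,374.00 = R$534.00 subject; 5% × R$534.00 = R$26.70
Long-Term Care Levy: 1.5% × R$784.00 = R$11.76
Total: R$59.46 + R$26.70 + R$11.76 = R$97.92

R$97.92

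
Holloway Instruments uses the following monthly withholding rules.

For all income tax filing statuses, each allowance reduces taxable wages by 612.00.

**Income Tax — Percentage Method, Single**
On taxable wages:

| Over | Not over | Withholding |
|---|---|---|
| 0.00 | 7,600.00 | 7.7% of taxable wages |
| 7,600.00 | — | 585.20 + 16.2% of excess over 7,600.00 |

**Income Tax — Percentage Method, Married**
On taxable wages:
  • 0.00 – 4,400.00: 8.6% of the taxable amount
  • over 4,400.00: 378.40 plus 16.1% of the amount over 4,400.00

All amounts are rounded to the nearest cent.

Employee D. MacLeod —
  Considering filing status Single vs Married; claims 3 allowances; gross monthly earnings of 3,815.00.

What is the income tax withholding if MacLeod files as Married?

170.19

Income Tax (Married): taxable = 3,815.00 − 3×612.00 = 1,979.00
  8.6% × 1,979.00 = 170.19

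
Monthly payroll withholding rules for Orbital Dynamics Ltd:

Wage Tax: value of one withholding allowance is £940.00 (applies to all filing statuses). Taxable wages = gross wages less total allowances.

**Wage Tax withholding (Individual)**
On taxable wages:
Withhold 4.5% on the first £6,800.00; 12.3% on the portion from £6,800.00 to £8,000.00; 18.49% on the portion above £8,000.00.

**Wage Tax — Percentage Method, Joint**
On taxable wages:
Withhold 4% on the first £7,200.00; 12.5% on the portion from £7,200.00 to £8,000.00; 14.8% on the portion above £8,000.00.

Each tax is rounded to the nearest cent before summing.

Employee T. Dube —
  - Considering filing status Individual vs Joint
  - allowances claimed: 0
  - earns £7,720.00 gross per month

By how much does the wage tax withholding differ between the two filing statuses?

Wage Tax (Individual): taxable = £7,720.00
  £306.00 + 12.3% × (£7,720.00 − £6,800.00) = £306.00 + 12.3% × £920.00 = £419.16
Wage Tax (Joint): taxable = £7,720.00
  £288.00 + 12.5% × (£7,720.00 − £7,200.00) = £288.00 + 12.5% × £520.00 = £353.00
Difference: |£419.16 − £353.00| = £66.16 (higher under Individual)

£66.16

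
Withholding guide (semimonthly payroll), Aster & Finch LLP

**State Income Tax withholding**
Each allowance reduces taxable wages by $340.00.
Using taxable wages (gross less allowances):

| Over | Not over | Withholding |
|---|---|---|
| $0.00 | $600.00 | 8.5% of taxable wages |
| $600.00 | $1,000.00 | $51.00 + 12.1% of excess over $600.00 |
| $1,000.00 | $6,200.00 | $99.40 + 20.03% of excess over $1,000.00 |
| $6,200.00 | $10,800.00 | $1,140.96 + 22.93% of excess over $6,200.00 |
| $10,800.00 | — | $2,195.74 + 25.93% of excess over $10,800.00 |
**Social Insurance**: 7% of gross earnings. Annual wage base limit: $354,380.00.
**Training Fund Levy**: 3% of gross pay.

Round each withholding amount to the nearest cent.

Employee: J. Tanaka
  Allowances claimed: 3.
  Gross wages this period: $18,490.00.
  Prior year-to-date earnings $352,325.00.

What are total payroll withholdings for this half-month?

$4,623.82

State Income Tax: taxable = $18,490.00 − 3×$340.00 = $17,470.00
  $2,195.74 + 25.93% × ($17,470.00 − $10,800.00) = $2,195.74 + 25.93% × $6,670.00 = $3,925.27
Social Insurance: cap $354,380.00 − YTD $352,325.00 = $2,055.00 subject; 7% × $2,055.00 = $143.85
Training Fund Levy: 3% × $18,490.00 = $554.70
Total: $3,925.27 + $143.85 + $554.70 = $4,623.82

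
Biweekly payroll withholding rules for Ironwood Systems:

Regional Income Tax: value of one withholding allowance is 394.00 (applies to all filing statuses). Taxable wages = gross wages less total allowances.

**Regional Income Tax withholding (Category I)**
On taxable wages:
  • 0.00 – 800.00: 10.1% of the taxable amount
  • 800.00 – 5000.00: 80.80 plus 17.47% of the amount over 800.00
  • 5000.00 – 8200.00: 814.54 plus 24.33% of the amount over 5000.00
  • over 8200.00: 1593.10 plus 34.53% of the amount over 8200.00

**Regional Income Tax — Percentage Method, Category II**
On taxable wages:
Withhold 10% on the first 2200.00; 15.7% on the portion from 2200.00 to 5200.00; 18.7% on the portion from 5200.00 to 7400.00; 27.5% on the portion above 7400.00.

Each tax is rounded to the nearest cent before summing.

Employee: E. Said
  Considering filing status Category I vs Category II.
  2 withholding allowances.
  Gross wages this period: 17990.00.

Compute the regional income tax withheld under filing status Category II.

3797.95

Regional Income Tax (Category II): taxable = 17990.00 − 2×394.00 = 17202.00
  1102.40 + 27.5% × (17202.00 − 7400.00) = 1102.40 + 27.5% × 9802.00 = 3797.95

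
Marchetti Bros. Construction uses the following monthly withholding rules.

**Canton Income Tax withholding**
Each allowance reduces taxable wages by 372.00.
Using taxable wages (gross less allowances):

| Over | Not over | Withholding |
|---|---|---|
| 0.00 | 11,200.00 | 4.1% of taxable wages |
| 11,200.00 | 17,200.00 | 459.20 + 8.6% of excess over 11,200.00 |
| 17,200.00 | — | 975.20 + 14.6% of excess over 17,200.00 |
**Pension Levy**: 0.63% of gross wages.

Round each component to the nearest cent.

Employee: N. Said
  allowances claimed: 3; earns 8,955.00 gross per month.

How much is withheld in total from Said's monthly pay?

Canton Income Tax: taxable = 8,955.00 − 3×372.00 = 7,839.00
  4.1% × 7,839.00 = 321.40
Pension Levy: 0.63% × 8,955.00 = 56.42
Total: 321.40 + 56.42 = 377.82

377.82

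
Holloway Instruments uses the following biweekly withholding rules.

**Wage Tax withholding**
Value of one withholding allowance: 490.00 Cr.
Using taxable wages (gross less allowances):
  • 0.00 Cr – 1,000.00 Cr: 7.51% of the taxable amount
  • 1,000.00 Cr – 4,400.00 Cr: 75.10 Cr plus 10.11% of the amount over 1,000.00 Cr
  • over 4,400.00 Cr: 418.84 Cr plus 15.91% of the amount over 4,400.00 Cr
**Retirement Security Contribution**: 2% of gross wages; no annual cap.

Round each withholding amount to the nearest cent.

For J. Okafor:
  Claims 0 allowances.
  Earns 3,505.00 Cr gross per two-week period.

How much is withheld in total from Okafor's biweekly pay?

Wage Tax: taxable = 3,505.00 Cr
  75.10 Cr + 10.11% × (3,505.00 Cr − 1,000.00 Cr) = 75.10 Cr + 10.11% × 2,505.00 Cr = 328.36 Cr
Retirement Security Contribution: 2% × 3,505.00 Cr = 70.10 Cr
Total: 328.36 Cr + 70.10 Cr = 398.46 Cr

398.46 Cr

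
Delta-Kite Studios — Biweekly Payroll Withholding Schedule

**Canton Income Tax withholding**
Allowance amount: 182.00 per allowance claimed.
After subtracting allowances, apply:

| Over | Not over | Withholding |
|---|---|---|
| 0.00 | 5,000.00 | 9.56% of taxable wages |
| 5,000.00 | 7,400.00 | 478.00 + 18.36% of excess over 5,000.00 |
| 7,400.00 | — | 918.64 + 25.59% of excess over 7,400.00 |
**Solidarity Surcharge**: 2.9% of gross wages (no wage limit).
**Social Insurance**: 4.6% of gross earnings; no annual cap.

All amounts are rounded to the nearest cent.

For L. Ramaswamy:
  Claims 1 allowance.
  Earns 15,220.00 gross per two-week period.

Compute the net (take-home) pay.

11,205.30

Canton Income Tax: taxable = 15,220.00 − 1×182.00 = 15,038.00
  918.64 + 25.59% × (15,038.00 − 7,400.00) = 918.64 + 25.59% × 7,638.00 = 2,873.20
Solidarity Surcharge: 2.9% × 15,220.00 = 441.38
Social Insurance: 4.6% × 15,220.00 = 700.12
Total withheld: 2,873.20 + 441.38 + 700.12 = 4,014.70
Net pay: 15,220.00 − 4,014.70 = 11,205.30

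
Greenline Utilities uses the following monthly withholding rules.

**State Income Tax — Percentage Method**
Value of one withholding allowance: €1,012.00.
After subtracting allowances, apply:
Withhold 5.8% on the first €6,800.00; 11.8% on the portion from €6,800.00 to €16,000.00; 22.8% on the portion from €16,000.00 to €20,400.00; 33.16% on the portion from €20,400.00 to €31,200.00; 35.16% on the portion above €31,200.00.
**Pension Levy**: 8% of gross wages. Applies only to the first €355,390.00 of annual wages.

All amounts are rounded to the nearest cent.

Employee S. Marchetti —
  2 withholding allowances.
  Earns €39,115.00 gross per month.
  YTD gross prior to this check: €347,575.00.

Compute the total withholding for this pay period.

State Income Tax: taxable = €39,115.00 − 2×€1,012.00 = €37,091.00
  €6,064.48 + 35.16% × (€37,091.00 − €31,200.00) = €6,064.48 + 35.16% × €5,891.00 = €8,135.76
Pension Levy: cap €355,390.00 − YTD €347,575.00 = €7,815.00 subject; 8% × €7,815.00 = €625.20
Total: €8,135.76 + €625.20 = €8,760.96

€8,760.96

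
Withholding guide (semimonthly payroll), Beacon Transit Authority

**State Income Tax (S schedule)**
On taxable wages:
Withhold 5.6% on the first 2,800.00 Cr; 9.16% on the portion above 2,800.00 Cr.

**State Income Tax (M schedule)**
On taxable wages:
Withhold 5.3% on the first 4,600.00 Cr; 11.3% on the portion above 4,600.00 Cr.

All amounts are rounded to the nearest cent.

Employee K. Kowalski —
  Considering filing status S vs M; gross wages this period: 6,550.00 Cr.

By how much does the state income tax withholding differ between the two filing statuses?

State Income Tax (S): taxable = 6,550.00 Cr
  156.80 Cr + 9.16% × (6,550.00 Cr − 2,800.00 Cr) = 156.80 Cr + 9.16% × 3,750.00 Cr = 500.30 Cr
State Income Tax (M): taxable = 6,550.00 Cr
  243.80 Cr + 11.3% × (6,550.00 Cr − 4,600.00 Cr) = 243.80 Cr + 11.3% × 1,950.00 Cr = 464.15 Cr
Difference: |500.30 Cr − 464.15 Cr| = 36.15 Cr (higher under S)

36.15 Cr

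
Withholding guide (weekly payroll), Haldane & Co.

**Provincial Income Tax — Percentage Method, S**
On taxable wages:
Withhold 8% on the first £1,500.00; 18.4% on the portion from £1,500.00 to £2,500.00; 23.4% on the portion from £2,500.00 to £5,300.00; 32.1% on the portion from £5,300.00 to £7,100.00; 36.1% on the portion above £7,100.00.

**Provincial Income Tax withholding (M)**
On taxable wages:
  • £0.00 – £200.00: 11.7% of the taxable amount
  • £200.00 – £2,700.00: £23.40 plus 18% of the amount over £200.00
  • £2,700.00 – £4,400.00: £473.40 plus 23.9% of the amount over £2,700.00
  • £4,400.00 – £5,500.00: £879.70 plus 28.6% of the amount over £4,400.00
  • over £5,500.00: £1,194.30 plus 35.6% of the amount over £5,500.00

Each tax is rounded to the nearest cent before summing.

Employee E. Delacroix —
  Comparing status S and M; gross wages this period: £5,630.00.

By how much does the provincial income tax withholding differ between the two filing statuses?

Provincial Income Tax (S): taxable = £5,630.00
  £959.20 + 32.1% × (£5,630.00 − £5,300.00) = £959.20 + 32.1% × £330.00 = £1,065.13
Provincial Income Tax (M): taxable = £5,630.00
  £1,194.30 + 35.6% × (£5,630.00 − £5,500.00) = £1,194.30 + 35.6% × £130.00 = £1,240.58
Difference: |£1,065.13 − £1,240.58| = £175.45 (higher under M)

£175.45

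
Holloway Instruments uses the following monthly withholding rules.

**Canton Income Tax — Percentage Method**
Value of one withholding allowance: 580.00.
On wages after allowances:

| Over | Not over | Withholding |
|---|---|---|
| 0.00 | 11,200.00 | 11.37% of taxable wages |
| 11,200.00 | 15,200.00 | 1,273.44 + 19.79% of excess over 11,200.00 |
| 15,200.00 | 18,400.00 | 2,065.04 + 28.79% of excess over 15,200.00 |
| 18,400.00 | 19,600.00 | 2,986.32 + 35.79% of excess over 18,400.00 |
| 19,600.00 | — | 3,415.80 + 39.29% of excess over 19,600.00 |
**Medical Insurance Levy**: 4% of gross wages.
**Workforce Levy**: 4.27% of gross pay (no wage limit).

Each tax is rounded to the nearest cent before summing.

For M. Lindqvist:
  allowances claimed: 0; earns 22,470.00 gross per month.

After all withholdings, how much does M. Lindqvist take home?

16,068.31

Canton Income Tax: taxable = 22,470.00
  3,415.80 + 39.29% × (22,470.00 − 19,600.00) = 3,415.80 + 39.29% × 2,870.00 = 4,543.42
Medical Insurance Levy: 4% × 22,470.00 = 898.80
Workforce Levy: 4.27% × 22,470.00 = 959.47
Total withheld: 4,543.42 + 898.80 + 959.47 = 6,401.69
Net pay: 22,470.00 − 6,401.69 = 16,068.31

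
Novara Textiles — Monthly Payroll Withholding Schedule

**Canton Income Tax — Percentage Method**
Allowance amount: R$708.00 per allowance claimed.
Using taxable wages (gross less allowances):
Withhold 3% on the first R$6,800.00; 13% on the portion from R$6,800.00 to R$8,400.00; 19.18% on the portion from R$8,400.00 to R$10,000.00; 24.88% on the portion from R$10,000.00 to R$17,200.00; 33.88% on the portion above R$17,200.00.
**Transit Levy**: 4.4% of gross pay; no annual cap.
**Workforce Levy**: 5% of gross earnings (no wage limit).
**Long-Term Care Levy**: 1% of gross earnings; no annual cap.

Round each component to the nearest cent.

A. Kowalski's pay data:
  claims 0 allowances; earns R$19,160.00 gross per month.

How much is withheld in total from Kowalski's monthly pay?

Canton Income Tax: taxable = R$19,160.00
  R$2,510.24 + 33.88% × (R$19,160.00 − R$17,200.00) = R$2,510.24 + 33.88% × R$1,960.00 = R$3,174.29
Transit Levy: 4.4% × R$19,160.00 = R$843.04
Workforce Levy: 5% × R$19,160.00 = R$958.00
Long-Term Care Levy: 1% × R$19,160.00 = R$191.60
Total: R$3,174.29 + R$843.04 + R$958.00 + R$191.60 = R$5,166.93

R$5,166.93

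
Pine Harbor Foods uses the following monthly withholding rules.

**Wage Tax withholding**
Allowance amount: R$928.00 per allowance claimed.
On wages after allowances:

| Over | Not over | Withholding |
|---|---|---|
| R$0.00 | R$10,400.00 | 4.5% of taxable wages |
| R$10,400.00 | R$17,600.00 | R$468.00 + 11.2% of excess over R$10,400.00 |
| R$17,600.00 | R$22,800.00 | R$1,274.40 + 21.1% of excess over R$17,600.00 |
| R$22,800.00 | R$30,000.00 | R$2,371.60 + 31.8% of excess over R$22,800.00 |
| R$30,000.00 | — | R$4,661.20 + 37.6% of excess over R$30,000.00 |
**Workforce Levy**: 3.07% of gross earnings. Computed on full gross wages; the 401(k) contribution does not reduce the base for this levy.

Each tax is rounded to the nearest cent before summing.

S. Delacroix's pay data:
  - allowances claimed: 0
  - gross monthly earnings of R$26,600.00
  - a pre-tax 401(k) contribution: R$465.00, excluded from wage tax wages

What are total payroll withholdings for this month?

R$4,248.75

Wage Tax: taxable = R$26,600.00 − R$465.00 = R$26,135.00
  R$2,371.60 + 31.8% × (R$26,135.00 − R$22,800.00) = R$2,371.60 + 31.8% × R$3,335.00 = R$3,432.13
Workforce Levy: 3.07% × R$26,600.00 = R$816.62
Total: R$3,432.13 + R$816.62 = R$4,248.75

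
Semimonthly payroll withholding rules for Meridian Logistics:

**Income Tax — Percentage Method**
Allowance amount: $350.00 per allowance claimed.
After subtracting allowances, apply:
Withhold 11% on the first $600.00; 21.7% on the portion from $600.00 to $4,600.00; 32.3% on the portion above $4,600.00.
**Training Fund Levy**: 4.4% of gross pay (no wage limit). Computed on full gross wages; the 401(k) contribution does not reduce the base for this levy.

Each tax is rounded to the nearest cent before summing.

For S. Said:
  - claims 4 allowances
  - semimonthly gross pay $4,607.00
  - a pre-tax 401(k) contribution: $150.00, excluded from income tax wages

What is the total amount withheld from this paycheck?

$801.88

Income Tax: taxable = $4,607.00 − $150.00 − 4×$350.00 = $3,057.00
  $66.00 + 21.7% × ($3,057.00 − $600.00) = $66.00 + 21.7% × $2,457.00 = $599.17
Training Fund Levy: 4.4% × $4,607.00 = $202.71
Total: $599.17 + $202.71 = $801.88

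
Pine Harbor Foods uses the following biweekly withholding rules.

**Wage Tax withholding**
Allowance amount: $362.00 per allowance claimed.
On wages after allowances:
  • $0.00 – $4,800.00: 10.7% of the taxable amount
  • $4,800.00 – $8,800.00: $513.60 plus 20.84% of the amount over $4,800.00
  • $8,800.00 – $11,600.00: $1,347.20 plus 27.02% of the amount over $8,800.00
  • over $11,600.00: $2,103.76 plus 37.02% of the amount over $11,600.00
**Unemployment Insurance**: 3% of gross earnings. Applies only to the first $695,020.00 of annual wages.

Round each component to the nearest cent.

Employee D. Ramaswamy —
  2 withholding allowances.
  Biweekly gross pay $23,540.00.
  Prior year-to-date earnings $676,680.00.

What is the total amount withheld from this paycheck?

$6,806.12

Wage Tax: taxable = $23,540.00 − 2×$362.00 = $22,816.00
  $2,103.76 + 37.02% × ($22,816.00 − $11,600.00) = $2,103.76 + 37.02% × $11,216.00 = $6,255.92
Unemployment Insurance: cap $695,020.00 − YTD $676,680.00 = $18,340.00 subject; 3% × $18,340.00 = $550.20
Total: $6,255.92 + $550.20 = $6,806.12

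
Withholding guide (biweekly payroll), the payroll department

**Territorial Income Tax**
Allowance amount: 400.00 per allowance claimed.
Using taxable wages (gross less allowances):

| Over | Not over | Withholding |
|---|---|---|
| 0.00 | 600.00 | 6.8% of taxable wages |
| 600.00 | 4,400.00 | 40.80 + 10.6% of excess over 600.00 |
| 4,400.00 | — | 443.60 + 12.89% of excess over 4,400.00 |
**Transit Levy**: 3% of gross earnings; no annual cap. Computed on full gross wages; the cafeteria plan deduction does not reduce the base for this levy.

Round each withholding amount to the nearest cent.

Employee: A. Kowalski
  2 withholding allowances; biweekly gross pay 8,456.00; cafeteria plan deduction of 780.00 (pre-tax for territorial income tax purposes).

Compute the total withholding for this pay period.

1,016.44

Territorial Income Tax: taxable = 8,456.00 − 780.00 − 2×400.00 = 6,876.00
  443.60 + 12.89% × (6,876.00 − 4,400.00) = 443.60 + 12.89% × 2,476.00 = 762.76
Transit Levy: 3% × 8,456.00 = 253.68
Total: 762.76 + 253.68 = 1,016.44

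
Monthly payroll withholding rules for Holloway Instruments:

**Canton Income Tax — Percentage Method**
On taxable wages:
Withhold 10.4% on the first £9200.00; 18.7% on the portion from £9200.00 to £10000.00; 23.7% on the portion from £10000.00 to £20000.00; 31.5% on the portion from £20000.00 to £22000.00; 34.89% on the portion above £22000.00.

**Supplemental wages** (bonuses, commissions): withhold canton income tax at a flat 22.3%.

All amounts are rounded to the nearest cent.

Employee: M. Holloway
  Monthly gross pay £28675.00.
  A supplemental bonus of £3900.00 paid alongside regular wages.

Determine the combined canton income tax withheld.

Canton Income Tax: taxable = £28675.00
  £4106.40 + 34.89% × (£28675.00 − £22000.00) = £4106.40 + 34.89% × £6675.00 = £6435.31
Supplemental (22.3% flat on bonus): 22.3% × £3900.00 = £869.70
Total canton income tax: £6435.31 + £869.70 = £7305.01

£7305.01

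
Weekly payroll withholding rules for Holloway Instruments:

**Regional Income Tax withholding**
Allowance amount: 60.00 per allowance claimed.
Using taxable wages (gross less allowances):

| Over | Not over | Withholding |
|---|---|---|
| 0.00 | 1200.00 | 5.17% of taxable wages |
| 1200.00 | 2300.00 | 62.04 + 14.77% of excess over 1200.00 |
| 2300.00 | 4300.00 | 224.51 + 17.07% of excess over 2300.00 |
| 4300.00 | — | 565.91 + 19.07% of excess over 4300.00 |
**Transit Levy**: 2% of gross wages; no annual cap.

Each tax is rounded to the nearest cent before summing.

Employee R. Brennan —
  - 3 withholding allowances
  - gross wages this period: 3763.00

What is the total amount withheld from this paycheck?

518.78

Regional Income Tax: taxable = 3763.00 − 3×60.00 = 3583.00
  224.51 + 17.07% × (3583.00 − 2300.00) = 224.51 + 17.07% × 1283.00 = 443.52
Transit Levy: 2% × 3763.00 = 75.26
Total: 443.52 + 75.26 = 518.78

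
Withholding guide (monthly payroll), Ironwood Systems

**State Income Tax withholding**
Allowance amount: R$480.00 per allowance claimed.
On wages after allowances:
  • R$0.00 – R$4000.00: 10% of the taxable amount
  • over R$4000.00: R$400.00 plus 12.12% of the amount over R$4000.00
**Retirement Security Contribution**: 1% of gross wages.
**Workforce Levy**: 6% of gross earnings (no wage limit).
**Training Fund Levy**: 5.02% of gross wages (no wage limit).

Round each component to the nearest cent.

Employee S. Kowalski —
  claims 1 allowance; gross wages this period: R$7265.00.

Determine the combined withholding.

State Income Tax: taxable = R$7265.00 − 1×R$480.00 = R$6785.00
  R$400.00 + 12.12% × (R$6785.00 − R$4000.00) = R$400.00 + 12.12% × R$2785.00 = R$737.54
Retirement Security Contribution: 1% × R$7265.00 = R$72.65
Workforce Levy: 6% × R$7265.00 = R$435.90
Training Fund Levy: 5.02% × R$7265.00 = R$364.70
Total: R$737.54 + R$72.65 + R$435.90 + R$364.70 = R$1610.79

R$1610.79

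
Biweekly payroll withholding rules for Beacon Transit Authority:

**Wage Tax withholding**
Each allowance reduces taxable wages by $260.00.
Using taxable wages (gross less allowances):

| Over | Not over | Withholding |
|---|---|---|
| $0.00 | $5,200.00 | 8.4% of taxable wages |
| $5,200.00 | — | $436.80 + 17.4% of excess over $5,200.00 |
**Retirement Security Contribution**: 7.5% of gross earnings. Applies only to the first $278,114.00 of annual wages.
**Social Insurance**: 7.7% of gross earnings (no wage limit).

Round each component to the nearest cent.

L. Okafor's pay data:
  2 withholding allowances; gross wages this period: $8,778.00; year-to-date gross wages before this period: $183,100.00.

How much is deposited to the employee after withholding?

Wage Tax: taxable = $8,778.00 − 2×$260.00 = $8,258.00
  $436.80 + 17.4% × ($8,258.00 − $5,200.00) = $436.80 + 17.4% × $3,058.00 = $968.89
Retirement Security Contribution: 7.5% × $8,778.00 = $658.35
Social Insurance: 7.7% × $8,778.00 = $675.91
Total withheld: $968.89 + $658.35 + $675.91 = $2,303.15
Net pay: $8,778.00 − $2,303.15 = $6,474.85

$6,474.85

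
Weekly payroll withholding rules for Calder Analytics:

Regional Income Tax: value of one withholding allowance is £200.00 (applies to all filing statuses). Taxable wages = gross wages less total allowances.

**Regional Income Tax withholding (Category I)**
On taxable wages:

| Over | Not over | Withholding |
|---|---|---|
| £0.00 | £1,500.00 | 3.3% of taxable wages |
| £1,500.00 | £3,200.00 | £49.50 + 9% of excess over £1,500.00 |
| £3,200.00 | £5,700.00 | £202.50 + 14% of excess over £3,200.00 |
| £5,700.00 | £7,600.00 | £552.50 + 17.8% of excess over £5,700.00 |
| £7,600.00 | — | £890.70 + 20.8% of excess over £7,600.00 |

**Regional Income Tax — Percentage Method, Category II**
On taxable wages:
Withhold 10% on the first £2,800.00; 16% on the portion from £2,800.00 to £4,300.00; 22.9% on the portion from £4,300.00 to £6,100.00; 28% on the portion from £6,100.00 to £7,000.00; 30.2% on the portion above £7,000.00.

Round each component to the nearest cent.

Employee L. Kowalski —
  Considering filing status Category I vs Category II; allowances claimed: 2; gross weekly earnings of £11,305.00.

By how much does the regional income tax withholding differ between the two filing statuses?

Regional Income Tax (Category I): taxable = £11,305.00 − 2×£200.00 = £10,905.00
  £890.70 + 20.8% × (£10,905.00 − £7,600.00) = £890.70 + 20.8% × £3,305.00 = £1,578.14
Regional Income Tax (Category II): taxable = £11,305.00 − 2×£200.00 = £10,905.00
  £1,184.20 + 30.2% × (£10,905.00 − £7,000.00) = £1,184.20 + 30.2% × £3,905.00 = £2,363.51
Difference: |£1,578.14 − £2,363.51| = £785.37 (higher under Category II)

£785.37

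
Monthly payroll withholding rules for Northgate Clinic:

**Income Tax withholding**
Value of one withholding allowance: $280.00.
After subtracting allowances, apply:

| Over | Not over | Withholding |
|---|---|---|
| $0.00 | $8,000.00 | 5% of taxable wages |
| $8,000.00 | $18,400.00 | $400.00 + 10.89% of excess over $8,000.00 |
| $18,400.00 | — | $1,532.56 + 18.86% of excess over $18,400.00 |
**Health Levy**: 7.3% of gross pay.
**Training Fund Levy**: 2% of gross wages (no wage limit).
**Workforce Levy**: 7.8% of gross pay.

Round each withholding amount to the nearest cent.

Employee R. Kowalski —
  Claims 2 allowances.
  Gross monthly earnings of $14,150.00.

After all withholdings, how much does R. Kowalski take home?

$10,721.60

Income Tax: taxable = $14,150.00 − 2×$280.00 = $13,590.00
  $400.00 + 10.89% × ($13,590.00 − $8,000.00) = $400.00 + 10.89% × $5,590.00 = $1,008.75
Health Levy: 7.3% × $14,150.00 = $1,032.95
Training Fund Levy: 2% × $14,150.00 = $283.00
Workforce Levy: 7.8% × $14,150.00 = $1,103.70
Total withheld: $1,008.75 + $1,032.95 + $283.00 + $1,103.70 = $3,428.40
Net pay: $14,150.00 − $3,428.40 = $10,721.60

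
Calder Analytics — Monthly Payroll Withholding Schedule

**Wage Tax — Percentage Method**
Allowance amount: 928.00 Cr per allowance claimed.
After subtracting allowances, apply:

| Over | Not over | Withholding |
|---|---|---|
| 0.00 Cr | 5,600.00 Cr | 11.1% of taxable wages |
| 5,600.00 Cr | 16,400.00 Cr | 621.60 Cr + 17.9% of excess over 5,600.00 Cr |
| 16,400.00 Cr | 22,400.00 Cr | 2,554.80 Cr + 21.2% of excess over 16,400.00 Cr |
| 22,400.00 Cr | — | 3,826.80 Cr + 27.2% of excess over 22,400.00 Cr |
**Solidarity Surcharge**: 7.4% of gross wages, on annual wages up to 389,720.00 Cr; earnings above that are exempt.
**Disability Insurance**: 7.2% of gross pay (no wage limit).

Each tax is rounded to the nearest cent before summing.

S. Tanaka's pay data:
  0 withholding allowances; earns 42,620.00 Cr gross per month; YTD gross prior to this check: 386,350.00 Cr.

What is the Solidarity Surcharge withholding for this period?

249.38 Cr

Solidarity Surcharge: cap 389,720.00 Cr − YTD 386,350.00 Cr = 3,370.00 Cr subject; 7.4% × 3,370.00 Cr = 249.38 Cr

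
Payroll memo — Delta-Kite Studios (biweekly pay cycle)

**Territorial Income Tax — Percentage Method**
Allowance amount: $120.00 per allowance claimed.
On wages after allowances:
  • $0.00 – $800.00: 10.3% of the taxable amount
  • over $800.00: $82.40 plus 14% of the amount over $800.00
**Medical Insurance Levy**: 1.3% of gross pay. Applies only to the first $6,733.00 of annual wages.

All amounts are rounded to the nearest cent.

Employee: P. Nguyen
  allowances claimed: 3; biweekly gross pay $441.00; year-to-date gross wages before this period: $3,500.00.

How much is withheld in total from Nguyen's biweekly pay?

Territorial Income Tax: taxable = $441.00 − 3×$120.00 = $81.00
  10.3% × $81.00 = $8.34
Medical Insurance Levy: 1.3% × $441.00 = $5.73
Total: $8.34 + $5.73 = $14.07

$14.07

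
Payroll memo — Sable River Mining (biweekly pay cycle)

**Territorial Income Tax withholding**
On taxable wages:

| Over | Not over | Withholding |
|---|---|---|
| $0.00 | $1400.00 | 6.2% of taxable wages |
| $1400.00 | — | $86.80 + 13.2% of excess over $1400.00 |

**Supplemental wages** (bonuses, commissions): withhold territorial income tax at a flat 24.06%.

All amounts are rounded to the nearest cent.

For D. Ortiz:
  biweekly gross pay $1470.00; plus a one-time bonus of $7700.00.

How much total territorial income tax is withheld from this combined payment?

$1948.66

Territorial Income Tax: taxable = $1470.00
  $86.80 + 13.2% × ($1470.00 − $1400.00) = $86.80 + 13.2% × $70.00 = $96.04
Supplemental (24.06% flat on bonus): 24.06% × $7700.00 = $1852.62
Total territorial income tax: $96.04 + $1852.62 = $1948.66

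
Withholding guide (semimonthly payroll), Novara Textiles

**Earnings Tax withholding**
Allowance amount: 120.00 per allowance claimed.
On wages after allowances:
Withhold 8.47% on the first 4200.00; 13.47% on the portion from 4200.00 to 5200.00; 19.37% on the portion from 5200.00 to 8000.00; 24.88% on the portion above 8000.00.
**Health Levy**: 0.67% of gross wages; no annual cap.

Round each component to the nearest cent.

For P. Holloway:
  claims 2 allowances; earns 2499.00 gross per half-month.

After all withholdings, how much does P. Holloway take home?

2290.92

Earnings Tax: taxable = 2499.00 − 2×120.00 = 2259.00
  8.47% × 2259.00 = 191.34
Health Levy: 0.67% × 2499.00 = 16.74
Total withheld: 191.34 + 16.74 = 208.08
Net pay: 2499.00 − 208.08 = 2290.92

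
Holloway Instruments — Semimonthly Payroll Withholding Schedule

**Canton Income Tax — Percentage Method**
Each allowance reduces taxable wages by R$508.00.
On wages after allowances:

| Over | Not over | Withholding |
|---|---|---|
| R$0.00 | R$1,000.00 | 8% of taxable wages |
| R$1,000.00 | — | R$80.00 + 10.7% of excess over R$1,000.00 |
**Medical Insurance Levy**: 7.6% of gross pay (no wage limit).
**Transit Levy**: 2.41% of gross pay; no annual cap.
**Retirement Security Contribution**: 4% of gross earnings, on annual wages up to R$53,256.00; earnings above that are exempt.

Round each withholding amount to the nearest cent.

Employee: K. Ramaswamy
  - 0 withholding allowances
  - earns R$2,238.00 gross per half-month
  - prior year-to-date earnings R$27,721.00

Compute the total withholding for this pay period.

R$526.02

Canton Income Tax: taxable = R$2,238.00
  R$80.00 + 10.7% × (R$2,238.00 − R$1,000.00) = R$80.00 + 10.7% × R$1,238.00 = R$212.47
Medical Insurance Levy: 7.6% × R$2,238.00 = R$170.09
Transit Levy: 2.41% × R$2,238.00 = R$53.94
Retirement Security Contribution: 4% × R$2,238.00 = R$89.52
Total: R$212.47 + R$170.09 + R$53.94 + R$89.52 = R$526.02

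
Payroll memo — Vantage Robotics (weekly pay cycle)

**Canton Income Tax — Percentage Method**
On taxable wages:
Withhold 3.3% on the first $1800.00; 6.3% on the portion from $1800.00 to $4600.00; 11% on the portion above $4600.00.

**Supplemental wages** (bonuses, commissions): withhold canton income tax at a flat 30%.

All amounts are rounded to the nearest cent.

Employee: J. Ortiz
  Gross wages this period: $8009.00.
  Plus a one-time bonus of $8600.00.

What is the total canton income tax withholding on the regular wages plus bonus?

Canton Income Tax: taxable = $8009.00
  $235.80 + 11% × ($8009.00 − $4600.00) = $235.80 + 11% × $3409.00 = $610.79
Supplemental (30% flat on bonus): 30% × $8600.00 = $2580.00
Total canton income tax: $610.79 + $2580.00 = $3190.79

$3190.79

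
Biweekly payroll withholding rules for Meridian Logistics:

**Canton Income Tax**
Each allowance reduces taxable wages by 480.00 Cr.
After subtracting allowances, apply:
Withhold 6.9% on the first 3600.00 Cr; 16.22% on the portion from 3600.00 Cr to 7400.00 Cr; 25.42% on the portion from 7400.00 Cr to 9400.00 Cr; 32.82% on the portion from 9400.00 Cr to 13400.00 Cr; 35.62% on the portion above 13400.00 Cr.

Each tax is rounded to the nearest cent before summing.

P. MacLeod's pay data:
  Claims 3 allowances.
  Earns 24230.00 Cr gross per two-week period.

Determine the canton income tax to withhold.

Canton Income Tax: taxable = 24230.00 Cr − 3×480.00 Cr = 22790.00 Cr
  2685.96 Cr + 35.62% × (22790.00 Cr − 13400.00 Cr) = 2685.96 Cr + 35.62% × 9390.00 Cr = 6030.68 Cr

6030.68 Cr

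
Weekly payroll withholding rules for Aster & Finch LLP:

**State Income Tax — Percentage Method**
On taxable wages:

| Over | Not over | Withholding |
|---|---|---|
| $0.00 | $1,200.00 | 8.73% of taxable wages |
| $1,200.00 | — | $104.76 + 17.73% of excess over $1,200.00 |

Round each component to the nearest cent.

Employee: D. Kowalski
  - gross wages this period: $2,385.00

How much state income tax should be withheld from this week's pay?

State Income Tax: taxable = $2,385.00
  $104.76 + 17.73% × ($2,385.00 − $1,200.00) = $104.76 + 17.73% × $1,185.00 = $314.86

$314.86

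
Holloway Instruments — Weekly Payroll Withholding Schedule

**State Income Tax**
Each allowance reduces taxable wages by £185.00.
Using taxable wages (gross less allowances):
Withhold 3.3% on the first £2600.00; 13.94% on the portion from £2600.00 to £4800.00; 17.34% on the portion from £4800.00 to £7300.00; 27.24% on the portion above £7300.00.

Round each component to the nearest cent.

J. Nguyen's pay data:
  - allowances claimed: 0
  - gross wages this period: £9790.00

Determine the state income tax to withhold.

State Income Tax: taxable = £9790.00
  £825.98 + 27.24% × (£9790.00 − £7300.00) = £825.98 + 27.24% × £2490.00 = £1504.26

£1504.26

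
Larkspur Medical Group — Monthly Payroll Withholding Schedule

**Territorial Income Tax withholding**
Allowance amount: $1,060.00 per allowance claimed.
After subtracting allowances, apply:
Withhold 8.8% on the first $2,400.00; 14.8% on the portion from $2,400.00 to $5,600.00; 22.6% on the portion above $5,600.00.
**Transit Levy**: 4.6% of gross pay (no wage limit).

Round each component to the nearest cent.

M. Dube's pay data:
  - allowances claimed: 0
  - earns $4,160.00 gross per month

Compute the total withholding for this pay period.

$663.04

Territorial Income Tax: taxable = $4,160.00
  $211.20 + 14.8% × ($4,160.00 − $2,400.00) = $211.20 + 14.8% × $1,760.00 = $471.68
Transit Levy: 4.6% × $4,160.00 = $191.36
Total: $471.68 + $191.36 = $663.04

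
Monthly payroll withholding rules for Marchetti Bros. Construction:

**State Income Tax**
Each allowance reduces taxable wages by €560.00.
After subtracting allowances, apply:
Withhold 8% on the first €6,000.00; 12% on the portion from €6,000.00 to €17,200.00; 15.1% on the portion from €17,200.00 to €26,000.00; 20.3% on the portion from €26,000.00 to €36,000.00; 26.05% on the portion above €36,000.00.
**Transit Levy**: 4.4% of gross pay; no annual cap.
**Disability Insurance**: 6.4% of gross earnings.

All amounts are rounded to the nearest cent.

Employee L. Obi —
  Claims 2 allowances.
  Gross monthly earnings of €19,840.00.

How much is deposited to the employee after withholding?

€15,643.76

State Income Tax: taxable = €19,840.00 − 2×€560.00 = €18,720.00
  €1,824.00 + 15.1% × (€18,720.00 − €17,200.00) = €1,824.00 + 15.1% × €1,520.00 = €2,053.52
Transit Levy: 4.4% × €19,840.00 = €872.96
Disability Insurance: 6.4% × €19,840.00 = €1,269.76
Total withheld: €2,053.52 + €872.96 + €1,269.76 = €4,196.24
Net pay: €19,840.00 − €4,196.24 = €15,643.76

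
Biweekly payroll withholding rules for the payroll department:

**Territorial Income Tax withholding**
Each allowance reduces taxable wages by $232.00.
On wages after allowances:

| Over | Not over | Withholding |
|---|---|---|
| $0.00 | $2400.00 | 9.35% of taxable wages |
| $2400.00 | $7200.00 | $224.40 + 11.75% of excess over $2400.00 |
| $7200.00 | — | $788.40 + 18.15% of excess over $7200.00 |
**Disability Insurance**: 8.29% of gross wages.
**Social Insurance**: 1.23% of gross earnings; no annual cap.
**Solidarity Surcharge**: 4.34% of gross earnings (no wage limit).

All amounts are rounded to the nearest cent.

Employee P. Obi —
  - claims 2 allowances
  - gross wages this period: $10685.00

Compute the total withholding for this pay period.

$2817.66

Territorial Income Tax: taxable = $10685.00 − 2×$232.00 = $10221.00
  $788.40 + 18.15% × ($10221.00 − $7200.00) = $788.40 + 18.15% × $3021.00 = $1336.71
Disability Insurance: 8.29% × $10685.00 = $885.79
Social Insurance: 1.23% × $10685.00 = $131.43
Solidarity Surcharge: 4.34% × $10685.00 = $463.73
Total: $1336.71 + $885.79 + $131.43 + $463.73 = $2817.66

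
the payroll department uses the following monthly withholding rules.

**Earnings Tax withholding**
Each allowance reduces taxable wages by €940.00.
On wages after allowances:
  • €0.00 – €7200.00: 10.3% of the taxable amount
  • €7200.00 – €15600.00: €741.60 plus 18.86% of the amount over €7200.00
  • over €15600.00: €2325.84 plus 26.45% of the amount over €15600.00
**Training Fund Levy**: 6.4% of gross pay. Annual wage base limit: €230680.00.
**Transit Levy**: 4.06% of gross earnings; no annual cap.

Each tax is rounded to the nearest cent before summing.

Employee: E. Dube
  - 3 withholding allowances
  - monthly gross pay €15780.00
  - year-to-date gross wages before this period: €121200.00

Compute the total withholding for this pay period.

€3478.53

Earnings Tax: taxable = €15780.00 − 3×€940.00 = €12960.00
  €741.60 + 18.86% × (€12960.00 − €7200.00) = €741.60 + 18.86% × €5760.00 = €1827.94
Training Fund Levy: 6.4% × €15780.00 = €1009.92
Transit Levy: 4.06% × €15780.00 = €640.67
Total: €1827.94 + €1009.92 + €640.67 = €3478.53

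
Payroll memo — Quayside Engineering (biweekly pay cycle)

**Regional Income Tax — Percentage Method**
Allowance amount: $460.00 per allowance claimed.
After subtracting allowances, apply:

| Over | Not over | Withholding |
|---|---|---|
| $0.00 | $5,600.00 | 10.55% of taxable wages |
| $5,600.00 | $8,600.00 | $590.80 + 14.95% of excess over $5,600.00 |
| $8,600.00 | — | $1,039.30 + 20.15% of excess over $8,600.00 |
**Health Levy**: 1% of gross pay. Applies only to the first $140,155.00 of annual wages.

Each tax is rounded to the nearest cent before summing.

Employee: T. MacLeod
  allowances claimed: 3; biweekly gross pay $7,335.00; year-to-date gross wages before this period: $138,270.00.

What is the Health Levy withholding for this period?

$18.85

Health Levy: cap $140,155.00 − YTD $138,270.00 = $1,885.00 subject; 1% × $1,885.00 = $18.85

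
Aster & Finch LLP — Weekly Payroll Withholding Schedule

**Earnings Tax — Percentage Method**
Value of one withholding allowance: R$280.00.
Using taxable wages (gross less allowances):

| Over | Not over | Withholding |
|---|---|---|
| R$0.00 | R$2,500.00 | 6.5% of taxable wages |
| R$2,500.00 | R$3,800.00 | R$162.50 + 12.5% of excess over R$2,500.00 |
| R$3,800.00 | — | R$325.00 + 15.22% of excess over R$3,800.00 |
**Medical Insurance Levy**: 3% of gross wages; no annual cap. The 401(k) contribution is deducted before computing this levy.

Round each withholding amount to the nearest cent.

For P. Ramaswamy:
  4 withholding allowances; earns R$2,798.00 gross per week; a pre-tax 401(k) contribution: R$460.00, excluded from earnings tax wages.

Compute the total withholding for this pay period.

Earnings Tax: taxable = R$2,798.00 − R$460.00 − 4×R$280.00 = R$1,218.00
  6.5% × R$1,218.00 = R$79.17
Medical Insurance Levy: 3% × R$2,338.00 = R$70.14
Total: R$79.17 + R$70.14 = R$149.31

R$149.31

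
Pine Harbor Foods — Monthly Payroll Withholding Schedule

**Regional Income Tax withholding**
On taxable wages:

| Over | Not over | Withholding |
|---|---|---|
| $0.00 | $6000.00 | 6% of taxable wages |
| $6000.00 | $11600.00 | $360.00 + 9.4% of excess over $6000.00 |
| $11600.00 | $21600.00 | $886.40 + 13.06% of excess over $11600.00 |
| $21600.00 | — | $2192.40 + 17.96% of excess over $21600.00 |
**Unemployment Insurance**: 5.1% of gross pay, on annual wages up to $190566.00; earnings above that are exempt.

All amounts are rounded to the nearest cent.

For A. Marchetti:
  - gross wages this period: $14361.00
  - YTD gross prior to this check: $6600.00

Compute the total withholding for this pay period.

Regional Income Tax: taxable = $14361.00
  $886.40 + 13.06% × ($14361.00 − $11600.00) = $886.40 + 13.06% × $2761.00 = $1246.99
Unemployment Insurance: 5.1% × $14361.00 = $732.41
Total: $1246.99 + $732.41 = $1979.40

$1979.40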